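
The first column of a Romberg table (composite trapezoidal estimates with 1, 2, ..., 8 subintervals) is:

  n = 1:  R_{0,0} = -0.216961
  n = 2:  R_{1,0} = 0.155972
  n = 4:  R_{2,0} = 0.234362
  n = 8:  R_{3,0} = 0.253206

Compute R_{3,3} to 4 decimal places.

Richardson extrapolation on the trapezoidal column (denominator 4−1=3):
R_{1,1} = 0.155972 + (0.155972 − (-0.216961))/3 = 0.280283
R_{2,1} = 0.234362 + (0.234362 − 0.155972)/3 = 0.260492
R_{3,1} = (4·0.253206 − 0.234362) / 3 = 0.259487
R_{2,2} = 0.260492 + (0.260492 − 0.280283)/15 = 0.259173
R_{3,2} = 0.259487 + (0.259487 − 0.260492)/15 = 0.259420
R_{3,3} = 0.259420 + (0.259420 − 0.259173)/63 = 0.259424

0.2594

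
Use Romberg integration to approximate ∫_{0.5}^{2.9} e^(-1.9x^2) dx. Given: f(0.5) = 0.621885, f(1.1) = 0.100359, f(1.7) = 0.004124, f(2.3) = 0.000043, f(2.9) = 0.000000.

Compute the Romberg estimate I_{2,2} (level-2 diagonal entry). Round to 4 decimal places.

0.2031

I_{0,0} (trapezoid, 1 panel, h=2.4000): 0.746262
I_{1,0} (trapezoid, 2 panels, h=1.2000): 0.378080
I_{2,0} (trapezoid, 4 panels, h=0.6000): 0.249281
I_{1,1} = 0.378080 + (0.378080 − 0.746262)/3 = 0.255353
I_{2,1} = 0.249281 + (0.249281 − 0.378080)/3 = 0.206348
I_{2,2} = 0.206348 + (0.206348 − 0.255353)/15 = 0.203081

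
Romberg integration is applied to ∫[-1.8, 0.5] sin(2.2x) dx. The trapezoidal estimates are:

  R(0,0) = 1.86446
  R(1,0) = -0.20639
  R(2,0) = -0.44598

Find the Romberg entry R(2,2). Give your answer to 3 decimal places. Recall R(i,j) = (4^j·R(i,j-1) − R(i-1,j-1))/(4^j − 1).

-0.501

R(1,1) = -0.20639 + (-0.20639 − 1.86446)/3 = -0.89667
R(2,1) = (4·(-0.44598) − (-0.20639)) / 3 = -0.52584
R(2,2) = -0.52584 + (-0.52584 − (-0.89667))/15 = -0.50112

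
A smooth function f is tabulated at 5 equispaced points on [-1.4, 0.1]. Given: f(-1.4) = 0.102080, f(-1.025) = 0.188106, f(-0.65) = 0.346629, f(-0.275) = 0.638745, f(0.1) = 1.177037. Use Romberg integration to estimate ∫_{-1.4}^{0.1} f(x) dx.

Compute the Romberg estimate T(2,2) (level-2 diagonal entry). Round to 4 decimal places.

0.6595

T(0,0) (trapezoid, 1 panel, h=1.5000): 0.959338
T(1,0) (trapezoid, 2 panels, h=0.7500): 0.739641
T(2,0) (trapezoid, 4 panels, h=0.3750): 0.679889
T(1,1) = 0.739641 + (0.739641 − 0.959338)/3 = 0.666409
T(2,1) = 0.679889 + (0.679889 − 0.739641)/3 = 0.659972
T(2,2) = 0.659972 + (0.659972 − 0.666409)/15 = 0.659543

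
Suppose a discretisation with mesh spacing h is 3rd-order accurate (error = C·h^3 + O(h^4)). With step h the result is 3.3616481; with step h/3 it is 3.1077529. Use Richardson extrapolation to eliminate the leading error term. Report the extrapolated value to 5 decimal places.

3.09799

The leading error scales as h^3; refining by a factor of 3 reduces it by 3^3 = 27.
Extrapolated value = (27·A(h/3) − A(h)) / (27 − 1)
= (27·3.1077529 − 3.3616481) / 26
= 80.5476802 / 26 = 3.0979877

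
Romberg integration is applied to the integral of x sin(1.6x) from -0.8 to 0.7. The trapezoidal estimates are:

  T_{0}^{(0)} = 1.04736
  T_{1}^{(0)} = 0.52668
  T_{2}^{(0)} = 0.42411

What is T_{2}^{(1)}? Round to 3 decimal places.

Richardson extrapolation on the trapezoidal column (denominator 4−1=3):
T_{2}^{(1)} = (4·0.42411 − 0.52668) / 3 = 0.38992

0.390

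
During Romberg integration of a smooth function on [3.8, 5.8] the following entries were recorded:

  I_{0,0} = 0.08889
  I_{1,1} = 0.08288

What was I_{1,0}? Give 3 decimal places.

0.084

From I_{1,1} = (4·I_{1,0} − I_{0,0})/3, solve for I_{1,0}:
4·I_{1,0} = 3·0.08288 + 0.08889 = 0.33753
I_{1,0} = 0.08438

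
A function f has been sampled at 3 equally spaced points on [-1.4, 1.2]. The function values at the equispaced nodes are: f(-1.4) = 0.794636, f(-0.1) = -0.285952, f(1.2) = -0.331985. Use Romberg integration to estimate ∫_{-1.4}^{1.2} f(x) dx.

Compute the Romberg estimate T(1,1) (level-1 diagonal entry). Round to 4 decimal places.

-0.2952

T(0,0) (trapezoid, 1 panel, h=2.6000): 0.601446
T(1,0) (trapezoid, 2 panels, h=1.3000): -0.071014
T(1,1) = -0.071014 + (-0.071014 − 0.601446)/3 = -0.295167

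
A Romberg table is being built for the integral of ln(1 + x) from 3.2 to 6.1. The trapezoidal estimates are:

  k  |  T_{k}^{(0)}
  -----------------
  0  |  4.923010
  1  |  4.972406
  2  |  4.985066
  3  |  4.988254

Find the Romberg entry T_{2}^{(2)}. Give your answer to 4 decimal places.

4.9893

Richardson extrapolation on the trapezoidal column (denominator 4−1=3):
T_{1}^{(1)} = 4.972406 + (4.972406 − 4.923010)/3 = 4.988871
T_{2}^{(1)} = (4·4.985066 − 4.972406) / 3 = 4.989286
T_{2}^{(2)} = (16·4.989286 − 4.988871) / 15 = 4.989314
(Column j=1 coincides with Simpson's rule on the same nodes.)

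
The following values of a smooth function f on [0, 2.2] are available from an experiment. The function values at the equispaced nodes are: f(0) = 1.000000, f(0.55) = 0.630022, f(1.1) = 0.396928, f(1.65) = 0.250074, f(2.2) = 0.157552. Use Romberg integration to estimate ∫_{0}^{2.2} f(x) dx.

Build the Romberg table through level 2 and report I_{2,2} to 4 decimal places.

1.0029

I_{0,0} (trapezoid, 1 panel, h=2.2000): 1.273307
I_{1,0} (trapezoid, 2 panels, h=1.1000): 1.073274
I_{2,0} (trapezoid, 4 panels, h=0.5500): 1.020690
I_{1,1} = 1.073274 + (1.073274 − 1.273307)/3 = 1.006596
I_{2,1} = 1.020690 + (1.020690 − 1.073274)/3 = 1.003162
I_{2,2} = 1.003162 + (1.003162 − 1.006596)/15 = 1.002933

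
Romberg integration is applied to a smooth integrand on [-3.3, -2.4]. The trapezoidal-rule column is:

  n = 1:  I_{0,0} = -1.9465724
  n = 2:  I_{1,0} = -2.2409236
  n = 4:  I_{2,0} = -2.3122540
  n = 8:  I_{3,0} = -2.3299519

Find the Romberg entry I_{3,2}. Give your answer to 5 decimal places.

Richardson extrapolation on the trapezoidal column (denominator 4−1=3):
I_{2,1} = (4·(-2.3122540) − (-2.2409236)) / 3 = -2.3360308
I_{3,1} = -2.3299519 + (-2.3299519 − (-2.3122540))/3 = -2.3358512
I_{3,2} = (16·(-2.3358512) − (-2.3360308)) / 15 = -2.3358392

-2.33584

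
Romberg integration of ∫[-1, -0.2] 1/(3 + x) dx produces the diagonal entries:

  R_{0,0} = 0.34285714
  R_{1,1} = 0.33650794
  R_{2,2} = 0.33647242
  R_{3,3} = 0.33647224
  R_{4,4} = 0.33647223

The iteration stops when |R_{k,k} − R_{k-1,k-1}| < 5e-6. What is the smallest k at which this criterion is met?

|R_{1,1} − R_{0,0}| = 0.00634920 ≥ 5e-6
|R_{2,2} − R_{1,1}| = 0.00003552 ≥ 5e-6
|R_{3,3} − R_{2,2}| = 0.00000018 < 5e-6

k = 3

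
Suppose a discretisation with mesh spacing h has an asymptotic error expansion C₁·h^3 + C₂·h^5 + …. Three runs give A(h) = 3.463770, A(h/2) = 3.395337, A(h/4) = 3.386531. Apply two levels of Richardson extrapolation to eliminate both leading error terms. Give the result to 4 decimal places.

3.3853

First eliminate the h^3 term (factor 2^3 = 8):
  B₁ = (8·3.395337 − 3.463770)/7 = 3.385561
  B₂ = (8·3.386531 − 3.395337)/7 = 3.385273
Then eliminate the h^5 term (factor 2^5 = 32):
  (32·3.385273 − 3.385561)/31 = 3.385264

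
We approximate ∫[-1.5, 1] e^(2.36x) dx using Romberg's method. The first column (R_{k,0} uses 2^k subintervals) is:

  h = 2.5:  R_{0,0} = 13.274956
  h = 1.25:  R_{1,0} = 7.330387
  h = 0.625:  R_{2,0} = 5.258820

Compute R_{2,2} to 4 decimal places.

4.5163

R_{1,1} = (4·7.330387 − 13.274956) / 3 = 5.348864
R_{2,1} = 5.258820 + (5.258820 − 7.330387)/3 = 4.568298
R_{2,2} = (16·4.568298 − 5.348864) / 15 = 4.516260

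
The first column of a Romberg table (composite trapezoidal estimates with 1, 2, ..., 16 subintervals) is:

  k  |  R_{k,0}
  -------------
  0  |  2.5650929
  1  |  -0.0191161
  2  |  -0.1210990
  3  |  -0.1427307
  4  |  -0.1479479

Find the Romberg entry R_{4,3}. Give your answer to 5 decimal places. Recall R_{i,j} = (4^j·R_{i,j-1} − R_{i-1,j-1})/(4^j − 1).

R_{2,1} = -0.1210990 + (-0.1210990 − (-0.0191161))/3 = -0.1550933
R_{3,1} = -0.1427307 + (-0.1427307 − (-0.1210990))/3 = -0.1499413
R_{4,1} = (4·(-0.1479479) − (-0.1427307)) / 3 = -0.1496870
R_{3,2} = -0.1499413 + (-0.1499413 − (-0.1550933))/15 = -0.1495978
R_{4,2} = -0.1496870 + (-0.1496870 − (-0.1499413))/15 = -0.1496700
R_{4,3} = -0.1496700 + (-0.1496700 − (-0.1495978))/63 = -0.1496711

-0.14967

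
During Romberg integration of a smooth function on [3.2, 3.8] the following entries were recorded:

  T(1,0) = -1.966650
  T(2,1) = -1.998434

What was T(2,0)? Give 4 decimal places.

From T(2,1) = (4·T(2,0) − T(1,0))/3, solve for T(2,0):
4·T(2,0) = 3·(-1.998434) + (-1.966650) = -7.961952
T(2,0) = -1.990488

-1.9905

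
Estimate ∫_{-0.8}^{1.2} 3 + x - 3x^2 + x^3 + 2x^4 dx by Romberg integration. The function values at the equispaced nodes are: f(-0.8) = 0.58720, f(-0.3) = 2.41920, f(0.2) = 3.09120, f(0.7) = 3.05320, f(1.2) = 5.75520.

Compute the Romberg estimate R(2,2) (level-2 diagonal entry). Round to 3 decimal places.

R(0,0) (trapezoid, 1 panel, h=2.0000): 6.34240
R(1,0) (trapezoid, 2 panels, h=1.0000): 6.26240
R(2,0) (trapezoid, 4 panels, h=0.5000): 5.86740
R(1,1) = 6.26240 + (6.26240 − 6.34240)/3 = 6.23573
R(2,1) = 5.86740 + (5.86740 − 6.26240)/3 = 5.73573
R(2,2) = 5.73573 + (5.73573 − 6.23573)/15 = 5.70240

5.702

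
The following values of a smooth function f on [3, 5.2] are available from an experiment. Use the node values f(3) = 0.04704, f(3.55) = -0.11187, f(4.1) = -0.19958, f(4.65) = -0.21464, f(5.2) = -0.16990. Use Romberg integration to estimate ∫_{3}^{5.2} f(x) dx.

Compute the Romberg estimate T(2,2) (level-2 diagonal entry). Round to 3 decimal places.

T(0,0) (trapezoid, 1 panel, h=2.2000): -0.13515
T(1,0) (trapezoid, 2 panels, h=1.1000): -0.28711
T(2,0) (trapezoid, 4 panels, h=0.5500): -0.32314
T(1,1) = -0.28711 + (-0.28711 − (-0.13515))/3 = -0.33776
T(2,1) = -0.32314 + (-0.32314 − (-0.28711))/3 = -0.33515
T(2,2) = -0.33515 + (-0.33515 − (-0.33776))/15 = -0.33498

-0.335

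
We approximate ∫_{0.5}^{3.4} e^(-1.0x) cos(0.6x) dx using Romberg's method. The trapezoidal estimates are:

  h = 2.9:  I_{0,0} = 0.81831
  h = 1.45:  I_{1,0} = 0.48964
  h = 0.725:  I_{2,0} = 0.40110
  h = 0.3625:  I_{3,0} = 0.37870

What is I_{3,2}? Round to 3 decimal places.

0.371

Richardson extrapolation on the trapezoidal column (denominator 4−1=3):
I_{2,1} = (4·0.40110 − 0.48964) / 3 = 0.37159
I_{3,1} = 0.37870 + (0.37870 − 0.40110)/3 = 0.37123
I_{3,2} = (16·0.37123 − 0.37159) / 15 = 0.37121
(Column j=1 coincides with Simpson's rule on the same nodes.)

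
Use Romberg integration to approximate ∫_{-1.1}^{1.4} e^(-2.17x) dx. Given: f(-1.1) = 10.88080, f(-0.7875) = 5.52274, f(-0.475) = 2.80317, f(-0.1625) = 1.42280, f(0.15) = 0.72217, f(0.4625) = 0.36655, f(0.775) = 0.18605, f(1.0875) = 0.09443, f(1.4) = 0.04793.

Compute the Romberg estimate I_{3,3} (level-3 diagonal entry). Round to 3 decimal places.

I_{0,0} (trapezoid, 1 panel, h=2.5000): 13.66091
I_{1,0} (trapezoid, 2 panels, h=1.2500): 7.73317
I_{2,0} (trapezoid, 4 panels, h=0.6250): 5.73485
I_{3,0} (trapezoid, 8 panels, h=0.3125): 5.18196
I_{1,1} = 7.73317 + (7.73317 − 13.66091)/3 = 5.75726
I_{2,1} = 5.73485 + (5.73485 − 7.73317)/3 = 5.06874
I_{3,1} = 5.18196 + (5.18196 − 5.73485)/3 = 4.99766
I_{2,2} = 5.06874 + (5.06874 − 5.75726)/15 = 5.02284
I_{3,2} = 4.99766 + (4.99766 − 5.06874)/15 = 4.99292
I_{3,3} = 4.99292 + (4.99292 − 5.02284)/63 = 4.99245

4.992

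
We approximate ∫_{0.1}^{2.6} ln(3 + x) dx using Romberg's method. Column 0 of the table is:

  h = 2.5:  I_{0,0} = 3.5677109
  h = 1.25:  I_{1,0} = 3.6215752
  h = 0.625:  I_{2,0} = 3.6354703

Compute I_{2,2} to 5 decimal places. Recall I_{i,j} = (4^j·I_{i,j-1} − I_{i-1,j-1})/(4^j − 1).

3.64014

I_{1,1} = (4·3.6215752 − 3.5677109) / 3 = 3.6395300
I_{2,1} = 3.6354703 + (3.6354703 − 3.6215752)/3 = 3.6401020
I_{2,2} = (16·3.6401020 − 3.6395300) / 15 = 3.6401401
(Column j=1 coincides with Simpson's rule on the same nodes.)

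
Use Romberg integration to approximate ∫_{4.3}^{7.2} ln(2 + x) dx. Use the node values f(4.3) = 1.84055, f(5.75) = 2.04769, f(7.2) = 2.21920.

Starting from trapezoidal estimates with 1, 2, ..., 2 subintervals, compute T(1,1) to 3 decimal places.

T(0,0) (trapezoid, 1 panel, h=2.9000): 5.88664
T(1,0) (trapezoid, 2 panels, h=1.4500): 5.91247
T(1,1) = 5.91247 + (5.91247 − 5.88664)/3 = 5.92108

5.921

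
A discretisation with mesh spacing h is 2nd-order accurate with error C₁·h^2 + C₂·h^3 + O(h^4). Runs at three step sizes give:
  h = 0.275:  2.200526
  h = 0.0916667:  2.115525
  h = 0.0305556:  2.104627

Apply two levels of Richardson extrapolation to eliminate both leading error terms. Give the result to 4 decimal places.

2.1032

First eliminate the h^2 term (factor 3^2 = 9):
  B₁ = (9·2.115525 − 2.200526)/8 = 2.104900
  B₂ = (9·2.104627 − 2.115525)/8 = 2.103265
Then eliminate the h^3 term (factor 3^3 = 27):
  (27·2.103265 − 2.104900)/26 = 2.103202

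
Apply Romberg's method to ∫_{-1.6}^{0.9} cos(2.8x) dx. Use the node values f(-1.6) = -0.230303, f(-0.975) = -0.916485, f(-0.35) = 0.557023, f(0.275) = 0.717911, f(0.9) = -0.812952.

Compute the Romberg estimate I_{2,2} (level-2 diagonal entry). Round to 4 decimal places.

-0.1937

I_{0,0} (trapezoid, 1 panel, h=2.5000): -1.304069
I_{1,0} (trapezoid, 2 panels, h=1.2500): 0.044244
I_{2,0} (trapezoid, 4 panels, h=0.6250): -0.101987
I_{1,1} = 0.044244 + (0.044244 − (-1.304069))/3 = 0.493682
I_{2,1} = -0.101987 + (-0.101987 − 0.044244)/3 = -0.150731
I_{2,2} = -0.150731 + (-0.150731 − 0.493682)/15 = -0.193692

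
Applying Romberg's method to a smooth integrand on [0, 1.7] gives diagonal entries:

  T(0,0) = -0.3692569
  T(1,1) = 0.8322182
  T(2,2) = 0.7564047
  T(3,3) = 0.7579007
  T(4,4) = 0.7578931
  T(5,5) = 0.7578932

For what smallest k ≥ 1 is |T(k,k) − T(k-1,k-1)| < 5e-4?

k = 4

|T(1,1) − T(0,0)| = 1.2014751 ≥ 5e-4
|T(2,2) − T(1,1)| = 0.0758135 ≥ 5e-4
|T(3,3) − T(2,2)| = 0.0014960 ≥ 5e-4
|T(4,4) − T(3,3)| = 0.0000076 < 5e-4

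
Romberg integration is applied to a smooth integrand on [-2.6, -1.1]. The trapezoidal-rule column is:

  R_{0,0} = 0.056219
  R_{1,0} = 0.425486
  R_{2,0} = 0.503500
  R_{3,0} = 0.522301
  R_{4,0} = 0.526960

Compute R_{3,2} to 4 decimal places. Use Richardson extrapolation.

Richardson extrapolation on the trapezoidal column (denominator 4−1=3):
R_{2,1} = (4·0.503500 − 0.425486) / 3 = 0.529505
R_{3,1} = 0.522301 + (0.522301 − 0.503500)/3 = 0.528568
R_{3,2} = 0.528568 + (0.528568 − 0.529505)/15 = 0.528506

0.5285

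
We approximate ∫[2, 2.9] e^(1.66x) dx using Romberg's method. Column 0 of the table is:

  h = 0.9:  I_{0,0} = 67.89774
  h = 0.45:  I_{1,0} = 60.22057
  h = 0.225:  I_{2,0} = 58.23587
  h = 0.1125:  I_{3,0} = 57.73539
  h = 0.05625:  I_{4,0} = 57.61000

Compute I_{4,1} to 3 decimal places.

57.568

Richardson extrapolation on the trapezoidal column (denominator 4−1=3):
I_{4,1} = 57.61000 + (57.61000 − 57.73539)/3 = 57.56820
(Column j=1 coincides with Simpson's rule on the same nodes.)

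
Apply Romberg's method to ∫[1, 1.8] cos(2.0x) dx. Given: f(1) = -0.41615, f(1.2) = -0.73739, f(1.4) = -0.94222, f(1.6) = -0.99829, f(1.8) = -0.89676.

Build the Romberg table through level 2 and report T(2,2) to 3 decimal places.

T(0,0) (trapezoid, 1 panel, h=0.8000): -0.52516
T(1,0) (trapezoid, 2 panels, h=0.4000): -0.63947
T(2,0) (trapezoid, 4 panels, h=0.2000): -0.66687
T(1,1) = -0.63947 + (-0.63947 − (-0.52516))/3 = -0.67757
T(2,1) = -0.66687 + (-0.66687 − (-0.63947))/3 = -0.67600
T(2,2) = -0.67600 + (-0.67600 − (-0.67757))/15 = -0.67590

-0.676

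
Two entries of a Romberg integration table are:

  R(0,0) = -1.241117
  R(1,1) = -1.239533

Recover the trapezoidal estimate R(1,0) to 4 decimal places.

-1.2399

From R(1,1) = (4·R(1,0) − R(0,0))/3, solve for R(1,0):
4·R(1,0) = 3·(-1.239533) + (-1.241117) = -4.959716
R(1,0) = -1.239929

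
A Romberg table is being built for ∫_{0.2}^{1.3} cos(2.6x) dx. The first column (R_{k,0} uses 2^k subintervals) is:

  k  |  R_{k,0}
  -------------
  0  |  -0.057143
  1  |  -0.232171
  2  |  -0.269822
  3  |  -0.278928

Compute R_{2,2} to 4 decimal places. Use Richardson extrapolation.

-0.2818

Richardson extrapolation on the trapezoidal column (denominator 4−1=3):
R_{1,1} = (4·(-0.232171) − (-0.057143)) / 3 = -0.290514
R_{2,1} = (4·(-0.269822) − (-0.232171)) / 3 = -0.282372
R_{2,2} = (16·(-0.282372) − (-0.290514)) / 15 = -0.281829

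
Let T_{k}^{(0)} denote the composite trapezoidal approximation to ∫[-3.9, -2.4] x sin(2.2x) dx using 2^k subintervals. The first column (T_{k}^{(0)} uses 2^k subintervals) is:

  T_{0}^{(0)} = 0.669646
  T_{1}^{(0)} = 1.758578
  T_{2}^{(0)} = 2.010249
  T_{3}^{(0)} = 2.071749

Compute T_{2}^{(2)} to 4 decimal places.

T_{1}^{(1)} = (4·1.758578 − 0.669646) / 3 = 2.121555
T_{2}^{(1)} = (4·2.010249 − 1.758578) / 3 = 2.094139
T_{2}^{(2)} = (16·2.094139 − 2.121555) / 15 = 2.092311

2.0923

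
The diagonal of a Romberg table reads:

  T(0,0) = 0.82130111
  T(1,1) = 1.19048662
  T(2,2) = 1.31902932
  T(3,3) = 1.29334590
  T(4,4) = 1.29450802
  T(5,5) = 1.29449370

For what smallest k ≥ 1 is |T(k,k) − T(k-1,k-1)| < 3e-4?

k = 5

|T(1,1) − T(0,0)| = 0.36918551 ≥ 3e-4
|T(2,2) − T(1,1)| = 0.12854270 ≥ 3e-4
|T(3,3) − T(2,2)| = 0.02568342 ≥ 3e-4
|T(4,4) − T(3,3)| = 0.00116212 ≥ 3e-4
|T(5,5) − T(4,4)| = 0.00001432 < 3e-4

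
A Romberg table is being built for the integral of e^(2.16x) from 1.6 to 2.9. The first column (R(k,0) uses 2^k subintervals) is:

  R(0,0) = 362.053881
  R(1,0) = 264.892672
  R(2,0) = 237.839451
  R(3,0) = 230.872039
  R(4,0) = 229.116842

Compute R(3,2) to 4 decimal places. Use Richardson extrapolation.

R(2,1) = 237.839451 + (237.839451 − 264.892672)/3 = 228.821711
R(3,1) = (4·230.872039 − 237.839451) / 3 = 228.549568
R(3,2) = 228.549568 + (228.549568 − 228.821711)/15 = 228.531425

228.5314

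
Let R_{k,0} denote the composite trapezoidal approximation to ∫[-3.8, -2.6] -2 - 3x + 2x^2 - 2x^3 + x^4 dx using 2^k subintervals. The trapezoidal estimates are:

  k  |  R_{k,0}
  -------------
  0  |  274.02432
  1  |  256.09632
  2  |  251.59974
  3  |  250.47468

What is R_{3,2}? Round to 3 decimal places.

250.100

R_{2,1} = 251.59974 + (251.59974 − 256.09632)/3 = 250.10088
R_{3,1} = (4·250.47468 − 251.59974) / 3 = 250.09966
R_{3,2} = (16·250.09966 − 250.10088) / 15 = 250.09958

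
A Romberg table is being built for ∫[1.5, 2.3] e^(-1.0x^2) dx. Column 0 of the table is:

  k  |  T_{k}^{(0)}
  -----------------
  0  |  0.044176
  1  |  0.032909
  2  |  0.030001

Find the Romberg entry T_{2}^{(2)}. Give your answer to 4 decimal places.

T_{1}^{(1)} = 0.032909 + (0.032909 − 0.044176)/3 = 0.029153
T_{2}^{(1)} = (4·0.030001 − 0.032909) / 3 = 0.029032
T_{2}^{(2)} = (16·0.029032 − 0.029153) / 15 = 0.029024

0.0290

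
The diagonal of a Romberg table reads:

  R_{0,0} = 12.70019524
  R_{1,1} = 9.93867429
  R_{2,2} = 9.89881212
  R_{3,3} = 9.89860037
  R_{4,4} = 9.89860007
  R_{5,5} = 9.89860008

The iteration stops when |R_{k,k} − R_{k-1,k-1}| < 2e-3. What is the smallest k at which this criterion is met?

|R_{1,1} − R_{0,0}| = 2.76152095 ≥ 2e-3
|R_{2,2} − R_{1,1}| = 0.03986217 ≥ 2e-3
|R_{3,3} − R_{2,2}| = 0.00021175 < 2e-3

k = 3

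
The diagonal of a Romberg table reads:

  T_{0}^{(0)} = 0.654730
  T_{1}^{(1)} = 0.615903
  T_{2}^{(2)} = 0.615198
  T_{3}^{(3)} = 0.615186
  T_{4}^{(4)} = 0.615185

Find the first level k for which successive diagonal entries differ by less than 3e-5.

k = 3

|T_{1}^{(1)} − T_{0}^{(0)}| = 0.038827 ≥ 3e-5
|T_{2}^{(2)} − T_{1}^{(1)}| = 0.000705 ≥ 3e-5
|T_{3}^{(3)} − T_{2}^{(2)}| = 0.000012 < 3e-5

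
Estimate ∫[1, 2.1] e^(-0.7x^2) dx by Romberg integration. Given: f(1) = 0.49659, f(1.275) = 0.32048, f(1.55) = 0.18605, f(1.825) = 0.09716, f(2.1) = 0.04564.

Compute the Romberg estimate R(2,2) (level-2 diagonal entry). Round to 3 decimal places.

R(0,0) (trapezoid, 1 panel, h=1.1000): 0.29823
R(1,0) (trapezoid, 2 panels, h=0.5500): 0.25144
R(2,0) (trapezoid, 4 panels, h=0.2750): 0.24057
R(1,1) = 0.25144 + (0.25144 − 0.29823)/3 = 0.23584
R(2,1) = 0.24057 + (0.24057 − 0.25144)/3 = 0.23695
R(2,2) = 0.23695 + (0.23695 − 0.23584)/15 = 0.23702

0.237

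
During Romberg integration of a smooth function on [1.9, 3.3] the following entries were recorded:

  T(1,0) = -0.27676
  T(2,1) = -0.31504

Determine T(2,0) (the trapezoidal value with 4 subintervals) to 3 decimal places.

From T(2,1) = (4·T(2,0) − T(1,0))/3, solve for T(2,0):
4·T(2,0) = 3·(-0.31504) + (-0.27676) = -1.22188
T(2,0) = -0.30547

-0.305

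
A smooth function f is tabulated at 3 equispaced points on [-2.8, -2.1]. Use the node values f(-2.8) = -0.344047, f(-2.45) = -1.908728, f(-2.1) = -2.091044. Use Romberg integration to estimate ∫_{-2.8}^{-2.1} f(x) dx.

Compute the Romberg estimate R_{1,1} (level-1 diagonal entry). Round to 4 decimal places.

-1.1748

R_{0,0} (trapezoid, 1 panel, h=0.7000): -0.852282
R_{1,0} (trapezoid, 2 panels, h=0.3500): -1.094196
R_{1,1} = -1.094196 + (-1.094196 − (-0.852282))/3 = -1.174834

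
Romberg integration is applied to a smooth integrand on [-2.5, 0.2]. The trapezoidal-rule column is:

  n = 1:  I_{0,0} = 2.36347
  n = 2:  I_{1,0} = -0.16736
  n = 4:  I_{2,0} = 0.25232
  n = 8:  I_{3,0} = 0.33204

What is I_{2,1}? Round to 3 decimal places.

I_{2,1} = 0.25232 + (0.25232 − (-0.16736))/3 = 0.39221

0.392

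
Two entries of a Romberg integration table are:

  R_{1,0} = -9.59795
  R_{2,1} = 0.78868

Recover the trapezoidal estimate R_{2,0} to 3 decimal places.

From R_{2,1} = (4·R_{2,0} − R_{1,0})/3, solve for R_{2,0}:
4·R_{2,0} = 3·0.78868 + (-9.59795) = -7.23191
R_{2,0} = -1.80798

-1.808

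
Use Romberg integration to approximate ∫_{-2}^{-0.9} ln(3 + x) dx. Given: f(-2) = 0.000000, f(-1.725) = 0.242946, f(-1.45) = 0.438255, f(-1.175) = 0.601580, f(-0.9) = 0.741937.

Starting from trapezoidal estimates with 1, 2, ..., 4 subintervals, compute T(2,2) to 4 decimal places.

0.4581

T(0,0) (trapezoid, 1 panel, h=1.1000): 0.408065
T(1,0) (trapezoid, 2 panels, h=0.5500): 0.445073
T(2,0) (trapezoid, 4 panels, h=0.2750): 0.454781
T(1,1) = 0.445073 + (0.445073 − 0.408065)/3 = 0.457409
T(2,1) = 0.454781 + (0.454781 − 0.445073)/3 = 0.458017
T(2,2) = 0.458017 + (0.458017 − 0.457409)/15 = 0.458058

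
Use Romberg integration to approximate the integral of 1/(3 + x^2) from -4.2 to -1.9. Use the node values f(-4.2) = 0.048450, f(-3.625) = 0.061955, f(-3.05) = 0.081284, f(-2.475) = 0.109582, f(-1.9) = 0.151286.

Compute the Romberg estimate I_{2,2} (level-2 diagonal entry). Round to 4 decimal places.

0.2009

I_{0,0} (trapezoid, 1 panel, h=2.3000): 0.229696
I_{1,0} (trapezoid, 2 panels, h=1.1500): 0.208325
I_{2,0} (trapezoid, 4 panels, h=0.5750): 0.202796
I_{1,1} = 0.208325 + (0.208325 − 0.229696)/3 = 0.201201
I_{2,1} = 0.202796 + (0.202796 − 0.208325)/3 = 0.200953
I_{2,2} = 0.200953 + (0.200953 − 0.201201)/15 = 0.200936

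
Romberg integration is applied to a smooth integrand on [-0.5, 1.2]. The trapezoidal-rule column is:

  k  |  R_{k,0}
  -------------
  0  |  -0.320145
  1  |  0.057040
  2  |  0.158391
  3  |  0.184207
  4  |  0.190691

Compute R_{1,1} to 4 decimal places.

R_{1,1} = (4·0.057040 − (-0.320145)) / 3 = 0.182768

0.1828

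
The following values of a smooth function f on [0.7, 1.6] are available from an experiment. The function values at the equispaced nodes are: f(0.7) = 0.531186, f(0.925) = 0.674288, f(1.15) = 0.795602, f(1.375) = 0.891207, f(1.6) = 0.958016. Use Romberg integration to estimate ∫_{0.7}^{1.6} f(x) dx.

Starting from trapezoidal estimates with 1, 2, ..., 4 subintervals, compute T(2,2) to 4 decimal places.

0.7007

T(0,0) (trapezoid, 1 panel, h=0.9000): 0.670141
T(1,0) (trapezoid, 2 panels, h=0.4500): 0.693091
T(2,0) (trapezoid, 4 panels, h=0.2250): 0.698782
T(1,1) = 0.693091 + (0.693091 − 0.670141)/3 = 0.700741
T(2,1) = 0.698782 + (0.698782 − 0.693091)/3 = 0.700679
T(2,2) = 0.700679 + (0.700679 − 0.700741)/15 = 0.700675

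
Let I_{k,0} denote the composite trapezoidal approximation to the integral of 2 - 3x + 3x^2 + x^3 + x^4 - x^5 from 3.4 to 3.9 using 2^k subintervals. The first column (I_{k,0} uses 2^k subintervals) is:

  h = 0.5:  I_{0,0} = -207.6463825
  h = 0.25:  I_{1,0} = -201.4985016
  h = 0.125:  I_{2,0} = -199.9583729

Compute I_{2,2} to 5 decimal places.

Richardson extrapolation on the trapezoidal column (denominator 4−1=3):
I_{1,1} = -201.4985016 + (-201.4985016 − (-207.6463825))/3 = -199.4492080
I_{2,1} = -199.9583729 + (-199.9583729 − (-201.4985016))/3 = -199.4449967
I_{2,2} = (16·(-199.4449967) − (-199.4492080)) / 15 = -199.4447159

-199.44472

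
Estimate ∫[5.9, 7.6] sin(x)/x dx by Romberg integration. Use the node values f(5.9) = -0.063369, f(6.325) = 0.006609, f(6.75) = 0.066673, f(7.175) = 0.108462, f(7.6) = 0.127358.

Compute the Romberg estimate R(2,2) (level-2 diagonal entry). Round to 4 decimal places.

R(0,0) (trapezoid, 1 panel, h=1.7000): 0.054391
R(1,0) (trapezoid, 2 panels, h=0.8500): 0.083867
R(2,0) (trapezoid, 4 panels, h=0.4250): 0.090839
R(1,1) = 0.083867 + (0.083867 − 0.054391)/3 = 0.093692
R(2,1) = 0.090839 + (0.090839 − 0.083867)/3 = 0.093163
R(2,2) = 0.093163 + (0.093163 − 0.093692)/15 = 0.093128

0.0931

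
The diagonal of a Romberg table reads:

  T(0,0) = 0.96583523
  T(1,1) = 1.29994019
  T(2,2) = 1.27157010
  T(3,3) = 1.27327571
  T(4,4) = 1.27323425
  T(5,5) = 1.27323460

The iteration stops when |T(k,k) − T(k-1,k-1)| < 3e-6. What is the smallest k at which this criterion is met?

k = 5

|T(1,1) − T(0,0)| = 0.33410496 ≥ 3e-6
|T(2,2) − T(1,1)| = 0.02837009 ≥ 3e-6
|T(3,3) − T(2,2)| = 0.00170561 ≥ 3e-6
|T(4,4) − T(3,3)| = 0.00004146 ≥ 3e-6
|T(5,5) − T(4,4)| = 0.00000035 < 3e-6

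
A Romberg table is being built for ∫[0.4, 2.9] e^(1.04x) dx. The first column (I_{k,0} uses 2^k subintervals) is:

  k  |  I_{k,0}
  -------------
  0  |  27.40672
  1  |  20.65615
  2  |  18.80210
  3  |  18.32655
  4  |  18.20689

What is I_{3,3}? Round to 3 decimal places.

18.167

Richardson extrapolation on the trapezoidal column (denominator 4−1=3):
I_{1,1} = (4·20.65615 − 27.40672) / 3 = 18.40596
I_{2,1} = (4·18.80210 − 20.65615) / 3 = 18.18408
I_{3,1} = (4·18.32655 − 18.80210) / 3 = 18.16803
I_{2,2} = (16·18.18408 − 18.40596) / 15 = 18.16929
I_{3,2} = (16·18.16803 − 18.18408) / 15 = 18.16696
I_{3,3} = (64·18.16696 − 18.16929) / 63 = 18.16692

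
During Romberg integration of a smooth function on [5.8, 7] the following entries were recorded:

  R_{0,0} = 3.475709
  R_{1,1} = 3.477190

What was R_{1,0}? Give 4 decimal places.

3.4768

From R_{1,1} = (4·R_{1,0} − R_{0,0})/3, solve for R_{1,0}:
4·R_{1,0} = 3·3.477190 + 3.475709 = 13.907279
R_{1,0} = 3.476820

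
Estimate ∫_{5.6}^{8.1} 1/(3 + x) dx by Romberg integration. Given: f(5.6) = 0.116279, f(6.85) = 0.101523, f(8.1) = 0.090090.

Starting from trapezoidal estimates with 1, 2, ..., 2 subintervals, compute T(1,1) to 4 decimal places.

T(0,0) (trapezoid, 1 panel, h=2.5000): 0.257961
T(1,0) (trapezoid, 2 panels, h=1.2500): 0.255884
T(1,1) = 0.255884 + (0.255884 − 0.257961)/3 = 0.255192

0.2552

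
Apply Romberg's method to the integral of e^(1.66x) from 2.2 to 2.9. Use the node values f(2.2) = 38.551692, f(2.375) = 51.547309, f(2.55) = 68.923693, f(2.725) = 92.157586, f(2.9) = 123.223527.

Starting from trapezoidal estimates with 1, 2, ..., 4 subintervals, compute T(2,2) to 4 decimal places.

T(0,0) (trapezoid, 1 panel, h=0.7000): 56.621327
T(1,0) (trapezoid, 2 panels, h=0.3500): 52.433956
T(2,0) (trapezoid, 4 panels, h=0.1750): 51.365335
T(1,1) = 52.433956 + (52.433956 − 56.621327)/3 = 51.038166
T(2,1) = 51.365335 + (51.365335 − 52.433956)/3 = 51.009128
T(2,2) = 51.009128 + (51.009128 − 51.038166)/15 = 51.007192

51.0072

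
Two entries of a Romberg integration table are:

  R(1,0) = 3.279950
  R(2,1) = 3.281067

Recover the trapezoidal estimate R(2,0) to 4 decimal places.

From R(2,1) = (4·R(2,0) − R(1,0))/3, solve for R(2,0):
4·R(2,0) = 3·3.281067 + 3.279950 = 13.123151
R(2,0) = 3.280788

3.2808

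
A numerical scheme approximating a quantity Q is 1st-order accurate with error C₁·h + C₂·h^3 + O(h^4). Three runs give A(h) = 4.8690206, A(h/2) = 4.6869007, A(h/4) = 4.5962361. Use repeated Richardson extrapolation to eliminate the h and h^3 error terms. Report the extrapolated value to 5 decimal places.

First eliminate the h term (factor 2^1 = 2):
  B₁ = (2·4.6869007 − 4.8690206)/1 = 4.5047808
  B₂ = (2·4.5962361 − 4.6869007)/1 = 4.5055715
Then eliminate the h^3 term (factor 2^3 = 8):
  (8·4.5055715 − 4.5047808)/7 = 4.5056845

4.50568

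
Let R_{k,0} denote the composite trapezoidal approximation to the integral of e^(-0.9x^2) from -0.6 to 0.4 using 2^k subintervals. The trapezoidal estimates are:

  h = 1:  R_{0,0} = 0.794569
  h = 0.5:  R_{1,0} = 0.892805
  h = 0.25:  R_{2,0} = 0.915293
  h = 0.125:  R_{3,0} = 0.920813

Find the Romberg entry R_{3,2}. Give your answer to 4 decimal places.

0.9226

R_{2,1} = 0.915293 + (0.915293 − 0.892805)/3 = 0.922789
R_{3,1} = (4·0.920813 − 0.915293) / 3 = 0.922653
R_{3,2} = (16·0.922653 − 0.922789) / 15 = 0.922644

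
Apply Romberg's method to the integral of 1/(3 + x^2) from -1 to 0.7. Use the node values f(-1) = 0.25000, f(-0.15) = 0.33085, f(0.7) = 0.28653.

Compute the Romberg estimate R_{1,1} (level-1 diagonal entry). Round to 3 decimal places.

R_{0,0} (trapezoid, 1 panel, h=1.7000): 0.45605
R_{1,0} (trapezoid, 2 panels, h=0.8500): 0.50925
R_{1,1} = 0.50925 + (0.50925 − 0.45605)/3 = 0.52698

0.527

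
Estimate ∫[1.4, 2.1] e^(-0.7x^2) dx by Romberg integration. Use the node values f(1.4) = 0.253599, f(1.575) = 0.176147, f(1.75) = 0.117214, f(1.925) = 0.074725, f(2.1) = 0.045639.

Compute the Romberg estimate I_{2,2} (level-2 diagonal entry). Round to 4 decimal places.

0.0897

I_{0,0} (trapezoid, 1 panel, h=0.7000): 0.104733
I_{1,0} (trapezoid, 2 panels, h=0.3500): 0.093392
I_{2,0} (trapezoid, 4 panels, h=0.1750): 0.090598
I_{1,1} = 0.093392 + (0.093392 − 0.104733)/3 = 0.089612
I_{2,1} = 0.090598 + (0.090598 − 0.093392)/3 = 0.089667
I_{2,2} = 0.089667 + (0.089667 − 0.089612)/15 = 0.089671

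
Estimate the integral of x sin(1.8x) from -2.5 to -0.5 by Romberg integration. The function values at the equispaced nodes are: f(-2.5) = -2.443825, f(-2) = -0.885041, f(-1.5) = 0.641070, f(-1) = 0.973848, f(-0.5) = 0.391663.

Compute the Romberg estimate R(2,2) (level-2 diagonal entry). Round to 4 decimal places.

-0.0851

R(0,0) (trapezoid, 1 panel, h=2.0000): -2.052162
R(1,0) (trapezoid, 2 panels, h=1.0000): -0.385011
R(2,0) (trapezoid, 4 panels, h=0.5000): -0.148102
R(1,1) = -0.385011 + (-0.385011 − (-2.052162))/3 = 0.170706
R(2,1) = -0.148102 + (-0.148102 − (-0.385011))/3 = -0.069132
R(2,2) = -0.069132 + (-0.069132 − 0.170706)/15 = -0.085121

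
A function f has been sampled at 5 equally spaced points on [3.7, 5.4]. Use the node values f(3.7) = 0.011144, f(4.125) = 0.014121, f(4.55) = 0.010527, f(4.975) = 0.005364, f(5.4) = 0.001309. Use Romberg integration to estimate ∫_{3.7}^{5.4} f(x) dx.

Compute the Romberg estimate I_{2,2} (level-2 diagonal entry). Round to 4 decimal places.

I_{0,0} (trapezoid, 1 panel, h=1.7000): 0.010585
I_{1,0} (trapezoid, 2 panels, h=0.8500): 0.014240
I_{2,0} (trapezoid, 4 panels, h=0.4250): 0.015401
I_{1,1} = 0.014240 + (0.014240 − 0.010585)/3 = 0.015458
I_{2,1} = 0.015401 + (0.015401 − 0.014240)/3 = 0.015788
I_{2,2} = 0.015788 + (0.015788 − 0.015458)/15 = 0.015810

0.0158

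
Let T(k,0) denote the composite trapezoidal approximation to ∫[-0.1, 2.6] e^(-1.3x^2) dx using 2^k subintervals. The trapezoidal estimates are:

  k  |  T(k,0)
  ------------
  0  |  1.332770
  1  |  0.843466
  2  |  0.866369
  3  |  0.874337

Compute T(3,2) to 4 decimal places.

0.8772

Richardson extrapolation on the trapezoidal column (denominator 4−1=3):
T(2,1) = 0.866369 + (0.866369 − 0.843466)/3 = 0.874003
T(3,1) = (4·0.874337 − 0.866369) / 3 = 0.876993
T(3,2) = (16·0.876993 − 0.874003) / 15 = 0.877192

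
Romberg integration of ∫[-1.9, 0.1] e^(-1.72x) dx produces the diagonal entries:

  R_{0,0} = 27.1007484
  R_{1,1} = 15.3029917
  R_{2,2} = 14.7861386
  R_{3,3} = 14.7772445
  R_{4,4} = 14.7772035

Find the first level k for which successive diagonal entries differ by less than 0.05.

k = 3

|R_{1,1} − R_{0,0}| = 11.7977567 ≥ 0.05
|R_{2,2} − R_{1,1}| = 0.5168531 ≥ 0.05
|R_{3,3} − R_{2,2}| = 0.0088941 < 0.05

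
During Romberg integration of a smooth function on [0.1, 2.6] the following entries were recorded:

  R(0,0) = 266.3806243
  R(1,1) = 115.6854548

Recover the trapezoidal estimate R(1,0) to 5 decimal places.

From R(1,1) = (4·R(1,0) − R(0,0))/3, solve for R(1,0):
4·R(1,0) = 3·115.6854548 + 266.3806243 = 613.4369887
R(1,0) = 153.3592472

153.35925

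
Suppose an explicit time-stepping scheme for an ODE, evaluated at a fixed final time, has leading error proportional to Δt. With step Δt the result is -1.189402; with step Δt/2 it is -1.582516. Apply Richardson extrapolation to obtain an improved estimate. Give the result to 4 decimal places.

Extrapolated value = (2·A(Δt/2) − A(Δt)) / (2 − 1)
= (2·(-1.582516) − (-1.189402)) / 1
= -1.975630 / 1 = -1.975630

-1.9756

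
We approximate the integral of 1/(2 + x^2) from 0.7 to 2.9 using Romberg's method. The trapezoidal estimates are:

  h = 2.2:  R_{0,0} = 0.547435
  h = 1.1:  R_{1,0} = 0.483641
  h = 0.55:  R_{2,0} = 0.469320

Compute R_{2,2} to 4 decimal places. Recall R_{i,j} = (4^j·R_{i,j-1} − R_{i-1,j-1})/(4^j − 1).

R_{1,1} = 0.483641 + (0.483641 − 0.547435)/3 = 0.462376
R_{2,1} = 0.469320 + (0.469320 − 0.483641)/3 = 0.464546
R_{2,2} = 0.464546 + (0.464546 − 0.462376)/15 = 0.464691
(Column j=1 coincides with Simpson's rule on the same nodes.)

0.4647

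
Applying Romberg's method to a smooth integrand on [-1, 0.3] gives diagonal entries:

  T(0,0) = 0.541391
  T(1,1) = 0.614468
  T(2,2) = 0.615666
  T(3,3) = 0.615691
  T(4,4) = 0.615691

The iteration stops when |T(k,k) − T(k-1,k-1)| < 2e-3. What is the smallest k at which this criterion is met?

|T(1,1) − T(0,0)| = 0.073077 ≥ 2e-3
|T(2,2) − T(1,1)| = 0.001198 < 2e-3

k = 2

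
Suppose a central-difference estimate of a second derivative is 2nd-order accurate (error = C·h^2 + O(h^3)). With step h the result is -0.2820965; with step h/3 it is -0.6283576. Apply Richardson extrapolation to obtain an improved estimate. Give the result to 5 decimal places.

Extrapolated value = (9·A(h/3) − A(h)) / (9 − 1)
= (9·(-0.6283576) − (-0.2820965)) / 8
= -5.3731219 / 8 = -0.6716402

-0.67164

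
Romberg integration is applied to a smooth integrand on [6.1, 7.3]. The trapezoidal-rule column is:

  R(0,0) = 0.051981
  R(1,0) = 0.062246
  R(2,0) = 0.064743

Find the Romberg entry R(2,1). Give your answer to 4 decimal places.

Richardson extrapolation on the trapezoidal column (denominator 4−1=3):
R(2,1) = 0.064743 + (0.064743 − 0.062246)/3 = 0.065575
(Column j=1 coincides with Simpson's rule on the same nodes.)

0.0656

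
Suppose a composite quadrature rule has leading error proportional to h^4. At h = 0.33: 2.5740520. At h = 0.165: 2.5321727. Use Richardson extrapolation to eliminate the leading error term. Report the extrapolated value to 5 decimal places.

Extrapolated value = (16·A(h/2) − A(h)) / (16 − 1)
= (16·2.5321727 − 2.5740520) / 15
= 37.9407112 / 15 = 2.5293807

2.52938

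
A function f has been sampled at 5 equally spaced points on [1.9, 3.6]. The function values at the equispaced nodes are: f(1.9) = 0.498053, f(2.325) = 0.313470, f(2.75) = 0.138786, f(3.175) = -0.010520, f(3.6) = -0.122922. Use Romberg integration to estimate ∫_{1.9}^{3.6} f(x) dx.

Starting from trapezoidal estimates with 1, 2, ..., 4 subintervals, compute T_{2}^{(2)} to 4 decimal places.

0.2642

T_{0}^{(0)} (trapezoid, 1 panel, h=1.7000): 0.318861
T_{1}^{(0)} (trapezoid, 2 panels, h=0.8500): 0.277399
T_{2}^{(0)} (trapezoid, 4 panels, h=0.4250): 0.267453
T_{1}^{(1)} = 0.277399 + (0.277399 − 0.318861)/3 = 0.263578
T_{2}^{(1)} = 0.267453 + (0.267453 − 0.277399)/3 = 0.264138
T_{2}^{(2)} = 0.264138 + (0.264138 − 0.263578)/15 = 0.264175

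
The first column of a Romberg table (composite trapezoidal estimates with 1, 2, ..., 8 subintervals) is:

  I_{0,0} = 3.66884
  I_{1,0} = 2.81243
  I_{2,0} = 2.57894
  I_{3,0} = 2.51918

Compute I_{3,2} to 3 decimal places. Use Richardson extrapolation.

Richardson extrapolation on the trapezoidal column (denominator 4−1=3):
I_{2,1} = 2.57894 + (2.57894 − 2.81243)/3 = 2.50111
I_{3,1} = (4·2.51918 − 2.57894) / 3 = 2.49926
I_{3,2} = 2.49926 + (2.49926 − 2.50111)/15 = 2.49914

2.499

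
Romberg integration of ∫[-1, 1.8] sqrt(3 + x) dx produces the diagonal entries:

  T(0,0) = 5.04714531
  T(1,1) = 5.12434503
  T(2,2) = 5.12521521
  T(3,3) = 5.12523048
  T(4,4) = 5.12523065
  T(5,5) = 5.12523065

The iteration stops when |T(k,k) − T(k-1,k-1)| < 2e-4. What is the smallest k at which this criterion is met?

k = 3

|T(1,1) − T(0,0)| = 0.07719972 ≥ 2e-4
|T(2,2) − T(1,1)| = 0.00087018 ≥ 2e-4
|T(3,3) − T(2,2)| = 0.00001527 < 2e-4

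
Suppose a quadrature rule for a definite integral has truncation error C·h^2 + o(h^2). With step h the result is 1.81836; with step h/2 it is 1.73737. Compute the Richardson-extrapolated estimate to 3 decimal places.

1.710

Extrapolated value = (4·A(h/2) − A(h)) / (4 − 1)
= (4·1.73737 − 1.81836) / 3
= 5.13112 / 3 = 1.71037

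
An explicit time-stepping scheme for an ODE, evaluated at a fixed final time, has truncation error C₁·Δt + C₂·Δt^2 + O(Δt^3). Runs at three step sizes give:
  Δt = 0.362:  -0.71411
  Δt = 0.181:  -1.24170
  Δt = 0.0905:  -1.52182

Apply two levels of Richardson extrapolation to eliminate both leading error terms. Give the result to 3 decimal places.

First eliminate the Δt term (factor 2^1 = 2):
  B₁ = (2·(-1.24170) − (-0.71411))/1 = -1.76929
  B₂ = (2·(-1.52182) − (-1.24170))/1 = -1.80194
Then eliminate the Δt^2 term (factor 2^2 = 4):
  (4·(-1.80194) − (-1.76929))/3 = -1.81282

-1.813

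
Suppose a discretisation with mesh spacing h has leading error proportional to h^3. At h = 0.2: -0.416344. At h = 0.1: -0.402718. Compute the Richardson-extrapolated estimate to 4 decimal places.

-0.4008

The leading error scales as h^3; refining by a factor of 2 reduces it by 2^3 = 8.
Extrapolated value = (8·A(h/2) − A(h)) / (8 − 1)
= (8·(-0.402718) − (-0.416344)) / 7
= -2.805400 / 7 = -0.400771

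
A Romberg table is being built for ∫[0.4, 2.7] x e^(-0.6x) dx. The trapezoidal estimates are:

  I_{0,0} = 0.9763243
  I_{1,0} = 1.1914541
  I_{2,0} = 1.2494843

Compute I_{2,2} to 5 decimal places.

1.26921

Richardson extrapolation on the trapezoidal column (denominator 4−1=3):
I_{1,1} = 1.1914541 + (1.1914541 − 0.9763243)/3 = 1.2631640
I_{2,1} = (4·1.2494843 − 1.1914541) / 3 = 1.2688277
I_{2,2} = (16·1.2688277 − 1.2631640) / 15 = 1.2692053
(Column j=1 coincides with Simpson's rule on the same nodes.)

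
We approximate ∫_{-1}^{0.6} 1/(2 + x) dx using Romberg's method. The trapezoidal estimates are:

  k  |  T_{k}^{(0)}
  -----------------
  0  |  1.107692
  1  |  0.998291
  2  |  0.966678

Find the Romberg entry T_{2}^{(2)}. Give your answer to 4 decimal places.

0.9558

Richardson extrapolation on the trapezoidal column (denominator 4−1=3):
T_{1}^{(1)} = 0.998291 + (0.998291 − 1.107692)/3 = 0.961824
T_{2}^{(1)} = (4·0.966678 − 0.998291) / 3 = 0.956140
T_{2}^{(2)} = (16·0.956140 − 0.961824) / 15 = 0.955761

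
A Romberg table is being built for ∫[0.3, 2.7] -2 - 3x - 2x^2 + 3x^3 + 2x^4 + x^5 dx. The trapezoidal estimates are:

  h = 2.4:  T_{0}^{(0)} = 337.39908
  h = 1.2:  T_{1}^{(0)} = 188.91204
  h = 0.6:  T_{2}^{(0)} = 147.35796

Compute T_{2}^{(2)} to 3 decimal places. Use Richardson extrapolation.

Richardson extrapolation on the trapezoidal column (denominator 4−1=3):
T_{1}^{(1)} = (4·188.91204 − 337.39908) / 3 = 139.41636
T_{2}^{(1)} = (4·147.35796 − 188.91204) / 3 = 133.50660
T_{2}^{(2)} = 133.50660 + (133.50660 − 139.41636)/15 = 133.11262
(Column j=1 coincides with Simpson's rule on the same nodes.)

133.113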